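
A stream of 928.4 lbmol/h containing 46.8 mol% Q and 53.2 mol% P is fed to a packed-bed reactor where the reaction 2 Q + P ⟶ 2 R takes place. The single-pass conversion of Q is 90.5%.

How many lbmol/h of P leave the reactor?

Q reacted = 0.905 × 434.5 = 393.2 lbmol/h; ν_Q = −2, so ξ = 393.2/2 = 196.6 lbmol/h.
Outlet amounts (n = n₀ + ν ξ):
  Q: 434.5 − 2(196.6) = 41.28
  P: 493.9 − 1(196.6) = 297.3
  R: 0 + 2(196.6) = 393.2

297 lbmol/h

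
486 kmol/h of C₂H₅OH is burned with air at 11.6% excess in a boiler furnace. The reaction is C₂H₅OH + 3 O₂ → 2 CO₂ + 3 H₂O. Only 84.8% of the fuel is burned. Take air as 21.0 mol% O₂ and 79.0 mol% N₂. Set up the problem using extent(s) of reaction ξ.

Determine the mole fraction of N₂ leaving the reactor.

0.708

Stoichiometric O₂ = 3 × 486 = 1458 kmol/h; O₂ fed = 1458 × 1.116 = 1627 kmol/h.
N₂ fed = 1627 × 79/21 = 6121 kmol/h.
Fuel reacted = 0.848 × 486 → ξ = 412.1 kmol/h.
Outlet (n = n₀ + ν ξ):
  C₂H₅OH: 486 − 1(412.1) = 73.87
  O₂: 1627 − 3(412.1) = 390.7
  N₂: 6121 (inert)
  CO₂: 0 + 2(412.1) = 824.3
  H₂O: 0 + 3(412.1) = 1236
Total out = 8646 kmol/h; y_N₂ = 6121 / 8646 = 0.7079.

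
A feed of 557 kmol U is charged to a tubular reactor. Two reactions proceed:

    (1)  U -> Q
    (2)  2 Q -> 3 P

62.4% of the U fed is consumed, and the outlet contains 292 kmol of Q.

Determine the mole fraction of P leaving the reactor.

Conversion of U: U consumed = 1ξ₁ = 0.624 × 557 → ξ₁ = 347.6 kmol.
Q balance: n_Q = 0 + 1ξ₁ − 2ξ₂ = 292 → ξ₂ = (1·347.6 − 292)/2 = 27.78 kmol.
Outlet amounts (n = n₀ + Σ ν·ξ):
  U: 557 − 1(347.6) = 209.4
  Q: 0 + 1(347.6) − 2(27.78) = 292
  P: 0 + 3(27.78) = 83.35
Total out = 584.8 kmol; y_P = 83.35 / 584.8 = 0.1425.

0.143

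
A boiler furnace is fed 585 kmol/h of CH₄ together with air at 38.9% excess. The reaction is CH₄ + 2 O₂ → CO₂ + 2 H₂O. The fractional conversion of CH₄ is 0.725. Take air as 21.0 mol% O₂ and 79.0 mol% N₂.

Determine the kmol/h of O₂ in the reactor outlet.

Stoichiometric O₂ = 2 × 585 = 1170 kmol/h; O₂ fed = 1170 × 1.389 = 1625 kmol/h.
N₂ fed = 1625 × 79/21 = 6114 kmol/h.
Fuel reacted = 0.725 × 585 → ξ = 424.1 kmol/h.
Outlet (n = n₀ + ν ξ):
  CH₄: 585 − 1(424.1) = 160.9
  O₂: 1625 − 2(424.1) = 776.9
  N₂: 6114 (inert)
  CO₂: 0 + 1(424.1) = 424.1
  H₂O: 0 + 2(424.1) = 848.2

777 kmol/h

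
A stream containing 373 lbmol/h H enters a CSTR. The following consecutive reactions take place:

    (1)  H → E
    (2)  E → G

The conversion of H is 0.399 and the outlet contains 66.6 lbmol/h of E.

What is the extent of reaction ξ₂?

Conversion of H: H consumed = 1ξ₁ = 0.399 × 373 → ξ₁ = 148.8 lbmol/h.
E balance: n_E = 0 + 1ξ₁ − 1ξ₂ = 66.6 → ξ₂ = (1·148.8 − 66.6)/1 = 82.23 lbmol/h.
Outlet amounts (n = n₀ + Σ ν·ξ):
  H: 373 − 1(148.8) = 224.2
  E: 0 + 1(148.8) − 1(82.23) = 66.6
  G: 0 + 1(82.23) = 82.23

ξ₂ = 82.2 lbmol/h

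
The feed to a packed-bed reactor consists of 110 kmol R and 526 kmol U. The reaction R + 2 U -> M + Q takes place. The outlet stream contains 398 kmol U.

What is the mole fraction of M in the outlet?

0.112

For U: n = n₀ − 2ξ → 398 = 526 − 2ξ, giving ξ = 64 kmol.
Outlet amounts (n = n₀ + ν ξ):
  R: 110 − 1(64) = 46
  U: 526 − 2(64) = 398
  M: 0 + 1(64) = 64
  Q: 0 + 1(64) = 64
Total out = 572 kmol; y_M = 64 / 572 = 0.1119.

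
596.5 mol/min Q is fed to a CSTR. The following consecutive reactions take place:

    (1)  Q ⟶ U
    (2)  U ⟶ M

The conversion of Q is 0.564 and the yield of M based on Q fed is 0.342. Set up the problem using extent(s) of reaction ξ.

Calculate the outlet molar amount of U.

132 mol/min

Conversion of Q: Q consumed = 1ξ₁ = 0.564 × 596.5 → ξ₁ = 336.4 mol/min.
Yield of M: 1ξ₂ / 596.5 = 0.342 → ξ₂ = 204 mol/min.
Outlet amounts (n = n₀ + Σ ν·ξ):
  Q: 596.5 − 1(336.4) = 260.1
  U: 0 + 1(336.4) − 1(204) = 132.4
  M: 0 + 1(204) = 204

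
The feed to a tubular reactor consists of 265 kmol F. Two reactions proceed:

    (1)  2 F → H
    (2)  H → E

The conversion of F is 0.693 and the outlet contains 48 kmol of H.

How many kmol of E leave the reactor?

Conversion of F: F consumed = 2ξ₁ = 0.693 × 265 → ξ₁ = 91.82 kmol.
H balance: n_H = 0 + 1ξ₁ − 1ξ₂ = 48 → ξ₂ = (1·91.82 − 48)/1 = 43.82 kmol.
Outlet amounts (n = n₀ + Σ ν·ξ):
  F: 265 − 2(91.82) = 81.36
  H: 0 + 1(91.82) − 1(43.82) = 48
  E: 0 + 1(43.82) = 43.82

43.8 kmol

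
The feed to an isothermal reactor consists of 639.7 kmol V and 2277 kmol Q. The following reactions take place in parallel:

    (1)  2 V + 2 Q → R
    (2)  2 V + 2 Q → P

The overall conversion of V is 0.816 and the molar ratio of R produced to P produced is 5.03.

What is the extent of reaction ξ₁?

Conversion of V: V consumed = 0.816 × 639.7 = 522 kmol = 2ξ₁ + 2ξ₂.
Selectivity: 1ξ₁ / (1ξ₂) = 5.03 → ξ₁ = 5.03 ξ₂.
Substitute: (2·5.03 + 2) ξ₂ = 522 → ξ₂ = 43.28 kmol, ξ₁ = 217.7 kmol.
Outlet amounts (n = n₀ + Σ ν·ξ):
  V: 639.7 − 2(217.7) − 2(43.28) = 117.7
  Q: 2277 − 2(217.7) − 2(43.28) = 1755
  R: 0 + 1(217.7) = 217.7
  P: 0 + 1(43.28) = 43.28

ξ₁ = 218 kmol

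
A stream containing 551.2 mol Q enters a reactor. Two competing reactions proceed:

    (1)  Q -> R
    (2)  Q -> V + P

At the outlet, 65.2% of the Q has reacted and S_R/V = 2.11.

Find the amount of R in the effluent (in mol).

244 mol

Conversion of Q: Q consumed = 0.652 × 551.2 = 359.4 mol = 1ξ₁ + 1ξ₂.
Selectivity: 1ξ₁ / (1ξ₂) = 2.11 → ξ₁ = 2.11 ξ₂.
Substitute: (1·2.11 + 1) ξ₂ = 359.4 → ξ₂ = 115.6 mol, ξ₁ = 243.8 mol.
Outlet amounts (n = n₀ + Σ ν·ξ):
  Q: 551.2 − 1(243.8) − 1(115.6) = 191.8
  R: 0 + 1(243.8) = 243.8
  V: 0 + 1(115.6) = 115.6
  P: 0 + 1(115.6) = 115.6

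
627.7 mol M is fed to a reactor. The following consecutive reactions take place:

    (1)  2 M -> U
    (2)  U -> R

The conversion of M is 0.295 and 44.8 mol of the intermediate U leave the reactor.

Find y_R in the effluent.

0.0893

Conversion of M: M consumed = 2ξ₁ = 0.295 × 627.7 → ξ₁ = 92.59 mol.
U balance: n_U = 0 + 1ξ₁ − 1ξ₂ = 44.8 → ξ₂ = (1·92.59 − 44.8)/1 = 47.79 mol.
Outlet amounts (n = n₀ + Σ ν·ξ):
  M: 627.7 − 2(92.59) = 442.5
  U: 0 + 1(92.59) − 1(47.79) = 44.8
  R: 0 + 1(47.79) = 47.79
Total out = 535.1 mol; y_R = 47.79 / 535.1 = 0.0893.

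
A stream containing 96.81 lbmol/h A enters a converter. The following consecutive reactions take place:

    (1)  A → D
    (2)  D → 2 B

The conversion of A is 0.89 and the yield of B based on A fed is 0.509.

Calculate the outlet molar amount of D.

61.5 lbmol/h

Conversion of A: A consumed = 1ξ₁ = 0.89 × 96.81 → ξ₁ = 86.16 lbmol/h.
Yield of B: 2ξ₂ / 96.81 = 0.509 → ξ₂ = 24.64 lbmol/h.
Outlet amounts (n = n₀ + Σ ν·ξ):
  A: 96.81 − 1(86.16) = 10.65
  D: 0 + 1(86.16) − 1(24.64) = 61.52
  B: 0 + 2(24.64) = 49.28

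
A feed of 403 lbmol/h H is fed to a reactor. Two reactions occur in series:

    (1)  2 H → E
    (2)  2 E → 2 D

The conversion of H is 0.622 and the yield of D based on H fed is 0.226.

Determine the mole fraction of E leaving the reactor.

0.123

Conversion of H: H consumed = 2ξ₁ = 0.622 × 403 → ξ₁ = 125.3 lbmol/h.
Yield of D: 2ξ₂ / 403 = 0.226 → ξ₂ = 45.54 lbmol/h.
Outlet amounts (n = n₀ + Σ ν·ξ):
  H: 403 − 2(125.3) = 152.3
  E: 0 + 1(125.3) − 2(45.54) = 34.25
  D: 0 + 2(45.54) = 91.08
Total out = 277.7 lbmol/h; y_E = 34.25 / 277.7 = 0.1234.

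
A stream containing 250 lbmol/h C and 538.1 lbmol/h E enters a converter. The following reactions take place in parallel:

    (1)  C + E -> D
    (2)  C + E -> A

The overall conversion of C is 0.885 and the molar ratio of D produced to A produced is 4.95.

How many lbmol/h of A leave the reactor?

Conversion of C: C consumed = 0.885 × 250 = 221.2 lbmol/h = 1ξ₁ + 1ξ₂.
Selectivity: 1ξ₁ / (1ξ₂) = 4.95 → ξ₁ = 4.95 ξ₂.
Substitute: (1·4.95 + 1) ξ₂ = 221.2 → ξ₂ = 37.18 lbmol/h, ξ₁ = 184.1 lbmol/h.
Outlet amounts (n = n₀ + Σ ν·ξ):
  C: 250 − 1(184.1) − 1(37.18) = 28.75
  E: 538.1 − 1(184.1) − 1(37.18) = 316.9
  D: 0 + 1(184.1) = 184.1
  A: 0 + 1(37.18) = 37.18

37.2 lbmol/h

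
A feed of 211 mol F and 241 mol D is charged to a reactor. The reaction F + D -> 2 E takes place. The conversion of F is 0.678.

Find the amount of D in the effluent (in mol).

F reacted = 0.678 × 211 = 143.1 mol; ν_F = −1, so ξ = 143.1/1 = 143.1 mol.
Outlet amounts (n = n₀ + ν ξ):
  F: 211 − 1(143.1) = 67.94
  D: 241 − 1(143.1) = 97.94
  E: 0 + 2(143.1) = 286.1

97.9 mol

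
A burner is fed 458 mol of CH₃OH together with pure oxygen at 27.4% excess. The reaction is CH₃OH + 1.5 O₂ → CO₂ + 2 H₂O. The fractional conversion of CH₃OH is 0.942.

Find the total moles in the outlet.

Stoichiometric O₂ = 1.5 × 458 = 687 mol; O₂ fed = 687 × 1.274 = 875.2 mol.
Fuel reacted = 0.942 × 458 → ξ = 431.4 mol.
Outlet (n = n₀ + ν ξ):
  CH₃OH: 458 − 1(431.4) = 26.56
  O₂: 875.2 − 1.5(431.4) = 228.1
  CO₂: 0 + 1(431.4) = 431.4
  H₂O: 0 + 2(431.4) = 862.9
Total out = 26.56 + 228.1 + 431.4 + 862.9 = 1549 mol.

1550 mol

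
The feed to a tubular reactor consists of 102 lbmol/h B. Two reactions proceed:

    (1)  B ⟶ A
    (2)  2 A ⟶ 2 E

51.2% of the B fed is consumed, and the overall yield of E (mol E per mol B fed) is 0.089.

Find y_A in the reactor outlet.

0.423

Conversion of B: B consumed = 1ξ₁ = 0.512 × 102 → ξ₁ = 52.22 lbmol/h.
Yield of E: 2ξ₂ / 102 = 0.089 → ξ₂ = 4.539 lbmol/h.
Outlet amounts (n = n₀ + Σ ν·ξ):
  B: 102 − 1(52.22) = 49.78
  A: 0 + 1(52.22) − 2(4.539) = 43.15
  E: 0 + 2(4.539) = 9.078
Total out = 102 lbmol/h; y_A = 43.15 / 102 = 0.423.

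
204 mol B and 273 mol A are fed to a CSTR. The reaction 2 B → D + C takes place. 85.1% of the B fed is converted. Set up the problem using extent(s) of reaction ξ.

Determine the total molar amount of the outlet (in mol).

B reacted = 0.851 × 204 = 173.6 mol; ν_B = −2, so ξ = 173.6/2 = 86.8 mol.
Outlet amounts (n = n₀ + ν ξ):
  B: 204 − 2(86.8) = 30.4
  D: 0 + 1(86.8) = 86.8
  C: 0 + 1(86.8) = 86.8
  A: 273 (inert)
Total out = 30.4 + 86.8 + 86.8 + 273 = 477 mol.

477 mol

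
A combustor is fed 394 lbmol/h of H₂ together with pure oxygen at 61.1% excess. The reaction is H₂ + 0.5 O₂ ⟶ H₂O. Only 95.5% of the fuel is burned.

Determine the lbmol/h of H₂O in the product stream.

Stoichiometric O₂ = 0.5 × 394 = 197 lbmol/h; O₂ fed = 197 × 1.611 = 317.4 lbmol/h.
Fuel reacted = 0.955 × 394 → ξ = 376.3 lbmol/h.
Outlet (n = n₀ + ν ξ):
  H₂: 394 − 1(376.3) = 17.73
  O₂: 317.4 − 0.5(376.3) = 129.2
  H₂O: 0 + 1(376.3) = 376.3

376 lbmol/h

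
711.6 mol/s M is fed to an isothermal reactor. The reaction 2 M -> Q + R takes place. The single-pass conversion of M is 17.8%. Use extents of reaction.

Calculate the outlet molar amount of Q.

M reacted = 0.178 × 711.6 = 126.7 mol/s; ν_M = −2, so ξ = 126.7/2 = 63.33 mol/s.
Outlet amounts (n = n₀ + ν ξ):
  M: 711.6 − 2(63.33) = 584.9
  Q: 0 + 1(63.33) = 63.33
  R: 0 + 1(63.33) = 63.33

63.3 mol/s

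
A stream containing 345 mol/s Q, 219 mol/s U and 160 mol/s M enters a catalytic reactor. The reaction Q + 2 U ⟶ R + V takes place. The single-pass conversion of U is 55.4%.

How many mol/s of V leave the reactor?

U reacted = 0.554 × 219 = 121.3 mol/s; ν_U = −2, so ξ = 121.3/2 = 60.66 mol/s.
Outlet amounts (n = n₀ + ν ξ):
  Q: 345 − 1(60.66) = 284.3
  U: 219 − 2(60.66) = 97.67
  R: 0 + 1(60.66) = 60.66
  V: 0 + 1(60.66) = 60.66
  M: 160 (inert)

60.7 mol/s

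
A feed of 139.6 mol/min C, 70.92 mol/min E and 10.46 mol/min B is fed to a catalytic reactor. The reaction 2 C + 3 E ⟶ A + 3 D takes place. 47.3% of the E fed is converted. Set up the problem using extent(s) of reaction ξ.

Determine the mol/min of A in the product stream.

E reacted = 0.473 × 70.92 = 33.55 mol/min; ν_E = −3, so ξ = 33.55/3 = 11.18 mol/min.
Outlet amounts (n = n₀ + ν ξ):
  C: 139.6 − 2(11.18) = 117.2
  E: 70.92 − 3(11.18) = 37.37
  A: 0 + 1(11.18) = 11.18
  D: 0 + 3(11.18) = 33.55
  B: 10.46 (inert)

11.2 mol/min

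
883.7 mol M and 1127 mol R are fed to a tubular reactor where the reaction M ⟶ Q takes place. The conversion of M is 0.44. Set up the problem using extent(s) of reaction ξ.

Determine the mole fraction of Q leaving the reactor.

M reacted = 0.44 × 883.7 = 388.8 mol; ν_M = −1, so ξ = 388.8/1 = 388.8 mol.
Outlet amounts (n = n₀ + ν ξ):
  M: 883.7 − 1(388.8) = 494.9
  Q: 0 + 1(388.8) = 388.8
  R: 1127 (inert)
Total out = 2011 mol; y_Q = 388.8 / 2011 = 0.1934.

0.193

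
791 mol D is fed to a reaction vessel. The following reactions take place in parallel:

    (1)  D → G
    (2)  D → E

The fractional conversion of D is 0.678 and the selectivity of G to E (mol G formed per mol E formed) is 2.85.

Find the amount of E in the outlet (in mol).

139 mol

Conversion of D: D consumed = 0.678 × 791 = 536.3 mol = 1ξ₁ + 1ξ₂.
Selectivity: 1ξ₁ / (1ξ₂) = 2.85 → ξ₁ = 2.85 ξ₂.
Substitute: (1·2.85 + 1) ξ₂ = 536.3 → ξ₂ = 139.3 mol, ξ₁ = 397 mol.
Outlet amounts (n = n₀ + Σ ν·ξ):
  D: 791 − 1(397) − 1(139.3) = 254.7
  G: 0 + 1(397) = 397
  E: 0 + 1(139.3) = 139.3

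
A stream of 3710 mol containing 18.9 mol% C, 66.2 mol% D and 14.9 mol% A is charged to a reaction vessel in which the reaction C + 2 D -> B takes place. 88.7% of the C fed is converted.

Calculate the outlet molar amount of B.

C reacted = 0.887 × 701.2 = 622 mol; ν_C = −1, so ξ = 622/1 = 622 mol.
Outlet amounts (n = n₀ + ν ξ):
  C: 701.2 − 1(622) = 79.23
  D: 2456 − 2(622) = 1212
  B: 0 + 1(622) = 622
  A: 552.8 (inert)

622 mol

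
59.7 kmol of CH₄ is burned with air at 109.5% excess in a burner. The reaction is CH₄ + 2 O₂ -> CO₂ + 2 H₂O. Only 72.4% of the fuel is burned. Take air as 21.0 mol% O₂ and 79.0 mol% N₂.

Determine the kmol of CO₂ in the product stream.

Stoichiometric O₂ = 2 × 59.7 = 119.4 kmol; O₂ fed = 119.4 × 2.095 = 250.1 kmol.
N₂ fed = 250.1 × 79/21 = 941 kmol.
Fuel reacted = 0.724 × 59.7 → ξ = 43.22 kmol.
Outlet (n = n₀ + ν ξ):
  CH₄: 59.7 − 1(43.22) = 16.48
  O₂: 250.1 − 2(43.22) = 163.7
  N₂: 941 (inert)
  CO₂: 0 + 1(43.22) = 43.22
  H₂O: 0 + 2(43.22) = 86.45

43.2 kmol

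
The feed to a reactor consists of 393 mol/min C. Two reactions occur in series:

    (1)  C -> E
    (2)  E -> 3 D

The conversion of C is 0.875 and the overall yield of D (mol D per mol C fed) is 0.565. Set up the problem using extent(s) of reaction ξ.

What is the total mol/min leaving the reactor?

Conversion of C: C consumed = 1ξ₁ = 0.875 × 393 → ξ₁ = 343.9 mol/min.
Yield of D: 3ξ₂ / 393 = 0.565 → ξ₂ = 74.02 mol/min.
Outlet amounts (n = n₀ + Σ ν·ξ):
  C: 393 − 1(343.9) = 49.12
  E: 0 + 1(343.9) − 1(74.02) = 269.9
  D: 0 + 3(74.02) = 222
Total out = 49.12 + 269.9 + 222 = 541 mol/min.

541 mol/min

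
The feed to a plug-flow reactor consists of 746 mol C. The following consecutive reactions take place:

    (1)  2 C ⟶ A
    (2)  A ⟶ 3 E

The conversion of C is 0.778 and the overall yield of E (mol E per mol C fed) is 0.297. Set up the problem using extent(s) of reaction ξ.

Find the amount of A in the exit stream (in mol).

Conversion of C: C consumed = 2ξ₁ = 0.778 × 746 → ξ₁ = 290.2 mol.
Yield of E: 3ξ₂ / 746 = 0.297 → ξ₂ = 73.85 mol.
Outlet amounts (n = n₀ + Σ ν·ξ):
  C: 746 − 2(290.2) = 165.6
  A: 0 + 1(290.2) − 1(73.85) = 216.3
  E: 0 + 3(73.85) = 221.6

216 mol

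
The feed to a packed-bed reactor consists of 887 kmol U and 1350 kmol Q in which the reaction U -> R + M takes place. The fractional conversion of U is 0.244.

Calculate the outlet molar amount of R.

216 kmol

U reacted = 0.244 × 887 = 216.4 kmol; ν_U = −1, so ξ = 216.4/1 = 216.4 kmol.
Outlet amounts (n = n₀ + ν ξ):
  U: 887 − 1(216.4) = 670.6
  R: 0 + 1(216.4) = 216.4
  M: 0 + 1(216.4) = 216.4
  Q: 1350 (inert)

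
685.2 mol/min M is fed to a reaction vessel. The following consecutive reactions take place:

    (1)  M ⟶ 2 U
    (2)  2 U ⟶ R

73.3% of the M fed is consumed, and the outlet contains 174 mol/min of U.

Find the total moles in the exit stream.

Conversion of M: M consumed = 1ξ₁ = 0.733 × 685.2 → ξ₁ = 502.3 mol/min.
U balance: n_U = 0 + 2ξ₁ − 2ξ₂ = 174 → ξ₂ = (2·502.3 − 174)/2 = 415.3 mol/min.
Outlet amounts (n = n₀ + Σ ν·ξ):
  M: 685.2 − 1(502.3) = 182.9
  U: 0 + 2(502.3) − 2(415.3) = 174
  R: 0 + 1(415.3) = 415.3
Total out = 182.9 + 174 + 415.3 = 772.2 mol/min.

772 mol/min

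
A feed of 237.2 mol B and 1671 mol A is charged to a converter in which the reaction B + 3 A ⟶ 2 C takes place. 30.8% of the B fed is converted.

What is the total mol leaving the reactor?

B reacted = 0.308 × 237.2 = 73.06 mol; ν_B = −1, so ξ = 73.06/1 = 73.06 mol.
Outlet amounts (n = n₀ + ν ξ):
  B: 237.2 − 1(73.06) = 164.1
  A: 1671 − 3(73.06) = 1452
  C: 0 + 2(73.06) = 146.1
Total out = 164.1 + 1452 + 146.1 = 1762 mol.

1760 mol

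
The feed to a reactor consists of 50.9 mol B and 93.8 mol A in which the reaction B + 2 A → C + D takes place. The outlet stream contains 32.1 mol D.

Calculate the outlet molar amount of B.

For D: n = n₀ + 1ξ → 32.1 = 0 + 1ξ, giving ξ = 32.1 mol.
Outlet amounts (n = n₀ + ν ξ):
  B: 50.9 − 1(32.1) = 18.8
  A: 93.8 − 2(32.1) = 29.6
  C: 0 + 1(32.1) = 32.1
  D: 0 + 1(32.1) = 32.1

18.8 mol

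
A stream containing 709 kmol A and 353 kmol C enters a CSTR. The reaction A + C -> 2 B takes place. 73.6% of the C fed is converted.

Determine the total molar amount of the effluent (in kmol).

C reacted = 0.736 × 353 = 259.8 kmol; ν_C = −1, so ξ = 259.8/1 = 259.8 kmol.
Outlet amounts (n = n₀ + ν ξ):
  A: 709 − 1(259.8) = 449.2
  C: 353 − 1(259.8) = 93.19
  B: 0 + 2(259.8) = 519.6
Total out = 449.2 + 93.19 + 519.6 = 1062 kmol.

1060 kmol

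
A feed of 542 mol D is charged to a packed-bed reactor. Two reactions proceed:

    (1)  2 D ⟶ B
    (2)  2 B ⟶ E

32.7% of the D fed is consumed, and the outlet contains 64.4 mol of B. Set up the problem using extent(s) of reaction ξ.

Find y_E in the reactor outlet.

Conversion of D: D consumed = 2ξ₁ = 0.327 × 542 → ξ₁ = 88.62 mol.
B balance: n_B = 0 + 1ξ₁ − 2ξ₂ = 64.4 → ξ₂ = (1·88.62 − 64.4)/2 = 12.11 mol.
Outlet amounts (n = n₀ + Σ ν·ξ):
  D: 542 − 2(88.62) = 364.8
  B: 0 + 1(88.62) − 2(12.11) = 64.4
  E: 0 + 1(12.11) = 12.11
Total out = 441.3 mol; y_E = 12.11 / 441.3 = 0.02744.

0.0274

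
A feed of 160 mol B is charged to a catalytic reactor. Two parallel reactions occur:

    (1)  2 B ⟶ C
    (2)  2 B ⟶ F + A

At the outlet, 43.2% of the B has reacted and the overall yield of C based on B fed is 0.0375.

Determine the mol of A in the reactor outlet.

28.6 mol

Yield of C: 1ξ₁ / 160 = 0.0375 → ξ₁ = 6 mol.
Conversion of B: 2ξ₁ + 2ξ₂ = 0.432 × 160 = 69.12 → ξ₂ = 28.56 mol.
Outlet amounts (n = n₀ + Σ ν·ξ):
  B: 160 − 2(6) − 2(28.56) = 90.88
  C: 0 + 1(6) = 6
  F: 0 + 1(28.56) = 28.56
  A: 0 + 1(28.56) = 28.56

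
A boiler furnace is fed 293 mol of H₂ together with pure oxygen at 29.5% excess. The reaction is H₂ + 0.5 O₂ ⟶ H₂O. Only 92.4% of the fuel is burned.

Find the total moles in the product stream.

347 mol

Stoichiometric O₂ = 0.5 × 293 = 146.5 mol; O₂ fed = 146.5 × 1.295 = 189.7 mol.
Fuel reacted = 0.924 × 293 → ξ = 270.7 mol.
Outlet (n = n₀ + ν ξ):
  H₂: 293 − 1(270.7) = 22.27
  O₂: 189.7 − 0.5(270.7) = 54.35
  H₂O: 0 + 1(270.7) = 270.7
Total out = 22.27 + 54.35 + 270.7 = 347.4 mol.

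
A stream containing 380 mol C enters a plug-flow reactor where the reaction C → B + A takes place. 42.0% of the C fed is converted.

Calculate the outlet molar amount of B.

C reacted = 0.42 × 380 = 159.6 mol; ν_C = −1, so ξ = 159.6/1 = 159.6 mol.
Outlet amounts (n = n₀ + ν ξ):
  C: 380 − 1(159.6) = 220.4
  B: 0 + 1(159.6) = 159.6
  A: 0 + 1(159.6) = 159.6

160 mol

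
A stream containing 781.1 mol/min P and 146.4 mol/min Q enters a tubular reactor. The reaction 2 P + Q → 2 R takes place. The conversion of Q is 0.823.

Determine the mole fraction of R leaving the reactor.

Q reacted = 0.823 × 146.4 = 120.5 mol/min; ν_Q = −1, so ξ = 120.5/1 = 120.5 mol/min.
Outlet amounts (n = n₀ + ν ξ):
  P: 781.1 − 2(120.5) = 540.1
  Q: 146.4 − 1(120.5) = 25.91
  R: 0 + 2(120.5) = 241
Total out = 807 mol/min; y_R = 241 / 807 = 0.2986.

0.299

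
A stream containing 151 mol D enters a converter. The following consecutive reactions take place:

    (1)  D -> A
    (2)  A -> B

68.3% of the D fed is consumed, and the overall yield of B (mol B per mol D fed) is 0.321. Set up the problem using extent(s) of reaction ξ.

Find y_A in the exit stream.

Conversion of D: D consumed = 1ξ₁ = 0.683 × 151 → ξ₁ = 103.1 mol.
Yield of B: 1ξ₂ / 151 = 0.321 → ξ₂ = 48.47 mol.
Outlet amounts (n = n₀ + Σ ν·ξ):
  D: 151 − 1(103.1) = 47.87
  A: 0 + 1(103.1) − 1(48.47) = 54.66
  B: 0 + 1(48.47) = 48.47
Total out = 151 mol; y_A = 54.66 / 151 = 0.362.

0.362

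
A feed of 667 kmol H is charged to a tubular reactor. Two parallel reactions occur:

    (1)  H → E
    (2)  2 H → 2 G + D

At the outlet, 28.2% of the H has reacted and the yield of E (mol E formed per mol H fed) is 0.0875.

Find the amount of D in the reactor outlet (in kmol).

Yield of E: 1ξ₁ / 667 = 0.0875 → ξ₁ = 58.36 kmol.
Conversion of H: 1ξ₁ + 2ξ₂ = 0.282 × 667 = 188.1 → ξ₂ = 64.87 kmol.
Outlet amounts (n = n₀ + Σ ν·ξ):
  H: 667 − 1(58.36) − 2(64.87) = 478.9
  E: 0 + 1(58.36) = 58.36
  G: 0 + 2(64.87) = 129.7
  D: 0 + 1(64.87) = 64.87

64.9 kmol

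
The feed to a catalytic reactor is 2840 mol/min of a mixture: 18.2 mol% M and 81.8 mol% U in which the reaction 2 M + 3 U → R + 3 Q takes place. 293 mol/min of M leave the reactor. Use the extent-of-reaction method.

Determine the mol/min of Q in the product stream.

336 mol/min

For M: n = n₀ − 2ξ → 293 = 516.9 − 2ξ, giving ξ = 111.9 mol/min.
Outlet amounts (n = n₀ + ν ξ):
  M: 516.9 − 2(111.9) = 293
  U: 2323 − 3(111.9) = 1987
  R: 0 + 1(111.9) = 111.9
  Q: 0 + 3(111.9) = 335.8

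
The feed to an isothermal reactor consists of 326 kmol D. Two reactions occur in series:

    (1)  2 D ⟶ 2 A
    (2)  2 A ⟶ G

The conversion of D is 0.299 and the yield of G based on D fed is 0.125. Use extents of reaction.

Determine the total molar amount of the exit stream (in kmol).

Conversion of D: D consumed = 2ξ₁ = 0.299 × 326 → ξ₁ = 48.74 kmol.
Yield of G: 1ξ₂ / 326 = 0.125 → ξ₂ = 40.75 kmol.
Outlet amounts (n = n₀ + Σ ν·ξ):
  D: 326 − 2(48.74) = 228.5
  A: 0 + 2(48.74) − 2(40.75) = 15.97
  G: 0 + 1(40.75) = 40.75
Total out = 228.5 + 15.97 + 40.75 = 285.2 kmol.

285 kmol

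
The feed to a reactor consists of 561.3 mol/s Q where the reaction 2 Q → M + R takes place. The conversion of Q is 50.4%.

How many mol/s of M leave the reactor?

141 mol/s

Q reacted = 0.504 × 561.3 = 282.9 mol/s; ν_Q = −2, so ξ = 282.9/2 = 141.4 mol/s.
Outlet amounts (n = n₀ + ν ξ):
  Q: 561.3 − 2(141.4) = 278.4
  M: 0 + 1(141.4) = 141.4
  R: 0 + 1(141.4) = 141.4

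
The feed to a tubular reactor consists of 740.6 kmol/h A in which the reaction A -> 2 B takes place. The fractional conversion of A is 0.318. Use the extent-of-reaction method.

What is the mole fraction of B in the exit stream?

A reacted = 0.318 × 740.6 = 235.5 kmol/h; ν_A = −1, so ξ = 235.5/1 = 235.5 kmol/h.
Outlet amounts (n = n₀ + ν ξ):
  A: 740.6 − 1(235.5) = 505.1
  B: 0 + 2(235.5) = 471
Total out = 976.1 kmol/h; y_B = 471 / 976.1 = 0.4825.

0.483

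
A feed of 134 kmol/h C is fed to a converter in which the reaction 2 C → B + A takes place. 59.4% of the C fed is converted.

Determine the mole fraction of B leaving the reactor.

0.297

C reacted = 0.594 × 134 = 79.6 kmol/h; ν_C = −2, so ξ = 79.6/2 = 39.8 kmol/h.
Outlet amounts (n = n₀ + ν ξ):
  C: 134 − 2(39.8) = 54.4
  B: 0 + 1(39.8) = 39.8
  A: 0 + 1(39.8) = 39.8
Total out = 134 kmol/h; y_B = 39.8 / 134 = 0.297.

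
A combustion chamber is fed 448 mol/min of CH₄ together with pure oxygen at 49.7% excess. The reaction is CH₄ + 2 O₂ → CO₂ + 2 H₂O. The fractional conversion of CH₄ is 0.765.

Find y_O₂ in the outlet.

0.367

Stoichiometric O₂ = 2 × 448 = 896 mol/min; O₂ fed = 896 × 1.497 = 1341 mol/min.
Fuel reacted = 0.765 × 448 → ξ = 342.7 mol/min.
Outlet (n = n₀ + ν ξ):
  CH₄: 448 − 1(342.7) = 105.3
  O₂: 1341 − 2(342.7) = 655.9
  CO₂: 0 + 1(342.7) = 342.7
  H₂O: 0 + 2(342.7) = 685.4
Total out = 1789 mol/min; y_O₂ = 655.9 / 1789 = 0.3665.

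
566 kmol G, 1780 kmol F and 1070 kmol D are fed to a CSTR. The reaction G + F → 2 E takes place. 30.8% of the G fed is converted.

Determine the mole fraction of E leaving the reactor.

0.102

G reacted = 0.308 × 566 = 174.3 kmol; ν_G = −1, so ξ = 174.3/1 = 174.3 kmol.
Outlet amounts (n = n₀ + ν ξ):
  G: 566 − 1(174.3) = 391.7
  F: 1780 − 1(174.3) = 1606
  E: 0 + 2(174.3) = 348.7
  D: 1070 (inert)
Total out = 3416 kmol; y_E = 348.7 / 3416 = 0.1021.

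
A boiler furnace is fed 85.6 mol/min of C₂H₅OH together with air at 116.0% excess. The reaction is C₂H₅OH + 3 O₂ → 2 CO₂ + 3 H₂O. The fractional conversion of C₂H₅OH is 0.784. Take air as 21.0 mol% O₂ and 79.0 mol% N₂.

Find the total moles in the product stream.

Stoichiometric O₂ = 3 × 85.6 = 256.8 mol/min; O₂ fed = 256.8 × 2.160 = 554.7 mol/min.
N₂ fed = 554.7 × 79/21 = 2087 mol/min.
Fuel reacted = 0.784 × 85.6 → ξ = 67.11 mol/min.
Outlet (n = n₀ + ν ξ):
  C₂H₅OH: 85.6 − 1(67.11) = 18.49
  O₂: 554.7 − 3(67.11) = 353.4
  N₂: 2087 (inert)
  CO₂: 0 + 2(67.11) = 134.2
  H₂O: 0 + 3(67.11) = 201.3
Total out = 18.49 + 353.4 + 2087 + 134.2 + 201.3 = 2794 mol/min.

2790 mol/min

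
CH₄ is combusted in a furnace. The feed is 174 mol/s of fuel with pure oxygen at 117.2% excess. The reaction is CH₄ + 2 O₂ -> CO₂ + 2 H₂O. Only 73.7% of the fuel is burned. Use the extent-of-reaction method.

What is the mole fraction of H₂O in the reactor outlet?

Stoichiometric O₂ = 2 × 174 = 348 mol/s; O₂ fed = 348 × 2.172 = 755.9 mol/s.
Fuel reacted = 0.737 × 174 → ξ = 128.2 mol/s.
Outlet (n = n₀ + ν ξ):
  CH₄: 174 − 1(128.2) = 45.76
  O₂: 755.9 − 2(128.2) = 499.4
  CO₂: 0 + 1(128.2) = 128.2
  H₂O: 0 + 2(128.2) = 256.5
Total out = 929.9 mol/s; y_H₂O = 256.5 / 929.9 = 0.2758.

0.276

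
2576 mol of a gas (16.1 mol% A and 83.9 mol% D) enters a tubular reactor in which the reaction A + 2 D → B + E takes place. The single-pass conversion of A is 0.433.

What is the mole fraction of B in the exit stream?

A reacted = 0.433 × 414.7 = 179.6 mol; ν_A = −1, so ξ = 179.6/1 = 179.6 mol.
Outlet amounts (n = n₀ + ν ξ):
  A: 414.7 − 1(179.6) = 235.2
  D: 2161 − 2(179.6) = 1802
  B: 0 + 1(179.6) = 179.6
  E: 0 + 1(179.6) = 179.6
Total out = 2396 mol; y_B = 179.6 / 2396 = 0.07494.

0.0749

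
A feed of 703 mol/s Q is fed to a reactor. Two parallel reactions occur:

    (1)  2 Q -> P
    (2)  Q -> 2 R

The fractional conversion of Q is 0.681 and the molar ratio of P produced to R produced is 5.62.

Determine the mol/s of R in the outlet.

Conversion of Q: Q consumed = 0.681 × 703 = 478.7 mol/s = 2ξ₁ + 1ξ₂.
Selectivity: 1ξ₁ / (2ξ₂) = 5.62 → ξ₁ = 11.24 ξ₂.
Substitute: (2·11.24 + 1) ξ₂ = 478.7 → ξ₂ = 20.39 mol/s, ξ₁ = 229.2 mol/s.
Outlet amounts (n = n₀ + Σ ν·ξ):
  Q: 703 − 2(229.2) − 1(20.39) = 224.3
  P: 0 + 1(229.2) = 229.2
  R: 0 + 2(20.39) = 40.78

40.8 mol/s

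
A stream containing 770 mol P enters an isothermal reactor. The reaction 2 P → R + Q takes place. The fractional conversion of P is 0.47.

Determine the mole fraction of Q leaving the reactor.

0.235

P reacted = 0.47 × 770 = 361.9 mol; ν_P = −2, so ξ = 361.9/2 = 180.9 mol.
Outlet amounts (n = n₀ + ν ξ):
  P: 770 − 2(180.9) = 408.1
  R: 0 + 1(180.9) = 180.9
  Q: 0 + 1(180.9) = 180.9
Total out = 770 mol; y_Q = 180.9 / 770 = 0.235.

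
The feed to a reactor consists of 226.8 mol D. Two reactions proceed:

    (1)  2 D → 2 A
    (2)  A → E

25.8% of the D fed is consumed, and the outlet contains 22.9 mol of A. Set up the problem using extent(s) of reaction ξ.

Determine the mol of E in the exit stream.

Conversion of D: D consumed = 2ξ₁ = 0.258 × 226.8 → ξ₁ = 29.26 mol.
A balance: n_A = 0 + 2ξ₁ − 1ξ₂ = 22.9 → ξ₂ = (2·29.26 − 22.9)/1 = 35.61 mol.
Outlet amounts (n = n₀ + Σ ν·ξ):
  D: 226.8 − 2(29.26) = 168.3
  A: 0 + 2(29.26) − 1(35.61) = 22.9
  E: 0 + 1(35.61) = 35.61

35.6 mol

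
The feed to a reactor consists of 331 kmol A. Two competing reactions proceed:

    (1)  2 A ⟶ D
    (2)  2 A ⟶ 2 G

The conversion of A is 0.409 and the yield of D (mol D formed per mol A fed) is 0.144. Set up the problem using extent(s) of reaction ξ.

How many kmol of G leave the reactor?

Yield of D: 1ξ₁ / 331 = 0.144 → ξ₁ = 47.66 kmol.
Conversion of A: 2ξ₁ + 2ξ₂ = 0.409 × 331 = 135.4 → ξ₂ = 20.03 kmol.
Outlet amounts (n = n₀ + Σ ν·ξ):
  A: 331 − 2(47.66) − 2(20.03) = 195.6
  D: 0 + 1(47.66) = 47.66
  G: 0 + 2(20.03) = 40.05

40.1 kmol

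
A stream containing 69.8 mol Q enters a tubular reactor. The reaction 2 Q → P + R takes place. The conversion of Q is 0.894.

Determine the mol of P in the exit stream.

Q reacted = 0.894 × 69.8 = 62.4 mol; ν_Q = −2, so ξ = 62.4/2 = 31.2 mol.
Outlet amounts (n = n₀ + ν ξ):
  Q: 69.8 − 2(31.2) = 7.399
  P: 0 + 1(31.2) = 31.2
  R: 0 + 1(31.2) = 31.2

31.2 mol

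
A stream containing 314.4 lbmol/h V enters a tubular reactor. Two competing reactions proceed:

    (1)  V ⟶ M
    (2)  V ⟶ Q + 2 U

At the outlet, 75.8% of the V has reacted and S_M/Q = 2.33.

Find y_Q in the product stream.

0.156

Conversion of V: V consumed = 0.758 × 314.4 = 238.3 lbmol/h = 1ξ₁ + 1ξ₂.
Selectivity: 1ξ₁ / (1ξ₂) = 2.33 → ξ₁ = 2.33 ξ₂.
Substitute: (1·2.33 + 1) ξ₂ = 238.3 → ξ₂ = 71.57 lbmol/h, ξ₁ = 166.7 lbmol/h.
Outlet amounts (n = n₀ + Σ ν·ξ):
  V: 314.4 − 1(166.7) − 1(71.57) = 76.08
  M: 0 + 1(166.7) = 166.7
  Q: 0 + 1(71.57) = 71.57
  U: 0 + 2(71.57) = 143.1
Total out = 457.5 lbmol/h; y_Q = 71.57 / 457.5 = 0.1564.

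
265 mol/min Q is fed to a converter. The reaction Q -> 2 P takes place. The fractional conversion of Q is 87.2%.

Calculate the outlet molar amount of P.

Q reacted = 0.872 × 265 = 231.1 mol/min; ν_Q = −1, so ξ = 231.1/1 = 231.1 mol/min.
Outlet amounts (n = n₀ + ν ξ):
  Q: 265 − 1(231.1) = 33.92
  P: 0 + 2(231.1) = 462.2

462 mol/min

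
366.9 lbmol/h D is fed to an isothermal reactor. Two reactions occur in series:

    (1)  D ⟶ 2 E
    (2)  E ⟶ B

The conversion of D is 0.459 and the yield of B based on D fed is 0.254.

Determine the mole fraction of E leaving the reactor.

Conversion of D: D consumed = 1ξ₁ = 0.459 × 366.9 → ξ₁ = 168.4 lbmol/h.
Yield of B: 1ξ₂ / 366.9 = 0.254 → ξ₂ = 93.19 lbmol/h.
Outlet amounts (n = n₀ + Σ ν·ξ):
  D: 366.9 − 1(168.4) = 198.5
  E: 0 + 2(168.4) − 1(93.19) = 243.6
  B: 0 + 1(93.19) = 93.19
Total out = 535.3 lbmol/h; y_E = 243.6 / 535.3 = 0.4551.

0.455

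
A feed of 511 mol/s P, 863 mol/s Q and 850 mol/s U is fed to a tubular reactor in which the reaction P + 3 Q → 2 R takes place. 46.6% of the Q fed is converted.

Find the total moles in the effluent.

1960 mol/s

Q reacted = 0.466 × 863 = 402.2 mol/s; ν_Q = −3, so ξ = 402.2/3 = 134.1 mol/s.
Outlet amounts (n = n₀ + ν ξ):
  P: 511 − 1(134.1) = 376.9
  Q: 863 − 3(134.1) = 460.8
  R: 0 + 2(134.1) = 268.1
  U: 850 (inert)
Total out = 376.9 + 460.8 + 268.1 + 850 = 1956 mol/s.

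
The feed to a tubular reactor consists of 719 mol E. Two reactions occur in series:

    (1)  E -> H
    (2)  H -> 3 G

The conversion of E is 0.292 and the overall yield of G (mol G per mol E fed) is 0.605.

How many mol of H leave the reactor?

64.9 mol

Conversion of E: E consumed = 1ξ₁ = 0.292 × 719 → ξ₁ = 209.9 mol.
Yield of G: 3ξ₂ / 719 = 0.605 → ξ₂ = 145 mol.
Outlet amounts (n = n₀ + Σ ν·ξ):
  E: 719 − 1(209.9) = 509.1
  H: 0 + 1(209.9) − 1(145) = 64.95
  G: 0 + 3(145) = 435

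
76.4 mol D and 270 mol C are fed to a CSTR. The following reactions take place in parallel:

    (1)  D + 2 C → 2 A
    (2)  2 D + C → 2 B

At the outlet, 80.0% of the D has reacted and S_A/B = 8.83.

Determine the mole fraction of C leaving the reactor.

0.566

Conversion of D: D consumed = 0.8 × 76.4 = 61.12 mol = 1ξ₁ + 2ξ₂.
Selectivity: 2ξ₁ / (2ξ₂) = 8.83 → ξ₁ = 8.83 ξ₂.
Substitute: (1·8.83 + 2) ξ₂ = 61.12 → ξ₂ = 5.644 mol, ξ₁ = 49.83 mol.
Outlet amounts (n = n₀ + Σ ν·ξ):
  D: 76.4 − 1(49.83) − 2(5.644) = 15.28
  C: 270 − 2(49.83) − 1(5.644) = 164.7
  A: 0 + 2(49.83) = 99.67
  B: 0 + 2(5.644) = 11.29
Total out = 290.9 mol; y_C = 164.7 / 290.9 = 0.5661.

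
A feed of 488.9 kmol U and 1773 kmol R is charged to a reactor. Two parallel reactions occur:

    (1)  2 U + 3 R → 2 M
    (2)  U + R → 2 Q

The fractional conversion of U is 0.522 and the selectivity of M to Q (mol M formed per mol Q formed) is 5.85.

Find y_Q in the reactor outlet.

0.0211

Conversion of U: U consumed = 0.522 × 488.9 = 255.2 kmol = 2ξ₁ + 1ξ₂.
Selectivity: 2ξ₁ / (2ξ₂) = 5.85 → ξ₁ = 5.85 ξ₂.
Substitute: (2·5.85 + 1) ξ₂ = 255.2 → ξ₂ = 20.09 kmol, ξ₁ = 117.6 kmol.
Outlet amounts (n = n₀ + Σ ν·ξ):
  U: 488.9 − 2(117.6) − 1(20.09) = 233.7
  R: 1773 − 3(117.6) − 1(20.09) = 1400
  M: 0 + 2(117.6) = 235.1
  Q: 0 + 2(20.09) = 40.19
Total out = 1909 kmol; y_Q = 40.19 / 1909 = 0.02105.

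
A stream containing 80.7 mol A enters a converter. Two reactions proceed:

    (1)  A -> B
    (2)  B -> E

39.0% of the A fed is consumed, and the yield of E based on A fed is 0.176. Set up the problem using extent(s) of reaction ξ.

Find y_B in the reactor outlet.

0.214

Conversion of A: A consumed = 1ξ₁ = 0.39 × 80.7 → ξ₁ = 31.47 mol.
Yield of E: 1ξ₂ / 80.7 = 0.176 → ξ₂ = 14.2 mol.
Outlet amounts (n = n₀ + Σ ν·ξ):
  A: 80.7 − 1(31.47) = 49.23
  B: 0 + 1(31.47) − 1(14.2) = 17.27
  E: 0 + 1(14.2) = 14.2
Total out = 80.7 mol; y_B = 17.27 / 80.7 = 0.214.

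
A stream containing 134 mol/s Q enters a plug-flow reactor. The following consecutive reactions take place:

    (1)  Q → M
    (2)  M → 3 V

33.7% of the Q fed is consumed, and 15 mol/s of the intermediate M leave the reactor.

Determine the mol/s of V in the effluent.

90.5 mol/s

Conversion of Q: Q consumed = 1ξ₁ = 0.337 × 134 → ξ₁ = 45.16 mol/s.
M balance: n_M = 0 + 1ξ₁ − 1ξ₂ = 15 → ξ₂ = (1·45.16 − 15)/1 = 30.16 mol/s.
Outlet amounts (n = n₀ + Σ ν·ξ):
  Q: 134 − 1(45.16) = 88.84
  M: 0 + 1(45.16) − 1(30.16) = 15
  V: 0 + 3(30.16) = 90.47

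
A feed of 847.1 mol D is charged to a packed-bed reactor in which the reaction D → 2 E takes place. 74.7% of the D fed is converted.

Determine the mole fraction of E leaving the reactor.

D reacted = 0.747 × 847.1 = 632.8 mol; ν_D = −1, so ξ = 632.8/1 = 632.8 mol.
Outlet amounts (n = n₀ + ν ξ):
  D: 847.1 − 1(632.8) = 214.3
  E: 0 + 2(632.8) = 1266
Total out = 1480 mol; y_E = 1266 / 1480 = 0.8552.

0.855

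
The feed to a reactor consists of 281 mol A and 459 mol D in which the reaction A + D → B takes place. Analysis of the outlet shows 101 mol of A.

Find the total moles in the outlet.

For A: n = n₀ − 1ξ → 101 = 281 − 1ξ, giving ξ = 180 mol.
Outlet amounts (n = n₀ + ν ξ):
  A: 281 − 1(180) = 101
  D: 459 − 1(180) = 279
  B: 0 + 1(180) = 180
Total out = 101 + 279 + 180 = 560 mol.

560 mol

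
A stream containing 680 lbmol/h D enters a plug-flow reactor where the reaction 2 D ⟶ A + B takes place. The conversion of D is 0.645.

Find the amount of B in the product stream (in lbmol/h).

D reacted = 0.645 × 680 = 438.6 lbmol/h; ν_D = −2, so ξ = 438.6/2 = 219.3 lbmol/h.
Outlet amounts (n = n₀ + ν ξ):
  D: 680 − 2(219.3) = 241.4
  A: 0 + 1(219.3) = 219.3
  B: 0 + 1(219.3) = 219.3

219 lbmol/h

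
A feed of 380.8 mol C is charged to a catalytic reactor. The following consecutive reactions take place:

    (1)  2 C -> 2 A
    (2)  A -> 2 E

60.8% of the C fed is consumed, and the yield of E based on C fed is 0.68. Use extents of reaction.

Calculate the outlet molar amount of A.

102 mol

Conversion of C: C consumed = 2ξ₁ = 0.608 × 380.8 → ξ₁ = 115.8 mol.
Yield of E: 2ξ₂ / 380.8 = 0.68 → ξ₂ = 129.5 mol.
Outlet amounts (n = n₀ + Σ ν·ξ):
  C: 380.8 − 2(115.8) = 149.3
  A: 0 + 2(115.8) − 1(129.5) = 102.1
  E: 0 + 2(129.5) = 258.9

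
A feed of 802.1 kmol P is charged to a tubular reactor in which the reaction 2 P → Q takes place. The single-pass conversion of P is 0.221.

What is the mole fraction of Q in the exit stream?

0.124

P reacted = 0.221 × 802.1 = 177.3 kmol; ν_P = −2, so ξ = 177.3/2 = 88.63 kmol.
Outlet amounts (n = n₀ + ν ξ):
  P: 802.1 − 2(88.63) = 624.8
  Q: 0 + 1(88.63) = 88.63
Total out = 713.5 kmol; y_Q = 88.63 / 713.5 = 0.1242.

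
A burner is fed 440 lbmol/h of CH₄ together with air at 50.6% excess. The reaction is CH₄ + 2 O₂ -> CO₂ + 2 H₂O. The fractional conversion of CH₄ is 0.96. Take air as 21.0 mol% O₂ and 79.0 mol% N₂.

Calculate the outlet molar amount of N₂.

4990 lbmol/h

Stoichiometric O₂ = 2 × 440 = 880 lbmol/h; O₂ fed = 880 × 1.506 = 1325 lbmol/h.
N₂ fed = 1325 × 79/21 = 4986 lbmol/h.
Fuel reacted = 0.96 × 440 → ξ = 422.4 lbmol/h.
Outlet (n = n₀ + ν ξ):
  CH₄: 440 − 1(422.4) = 17.6
  O₂: 1325 − 2(422.4) = 480.5
  N₂: 4986 (inert)
  CO₂: 0 + 1(422.4) = 422.4
  H₂O: 0 + 2(422.4) = 844.8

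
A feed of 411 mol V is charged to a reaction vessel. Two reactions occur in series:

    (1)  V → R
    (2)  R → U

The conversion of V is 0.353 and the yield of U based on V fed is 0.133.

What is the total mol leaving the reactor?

411 mol

Conversion of V: V consumed = 1ξ₁ = 0.353 × 411 → ξ₁ = 145.1 mol.
Yield of U: 1ξ₂ / 411 = 0.133 → ξ₂ = 54.66 mol.
Outlet amounts (n = n₀ + Σ ν·ξ):
  V: 411 − 1(145.1) = 265.9
  R: 0 + 1(145.1) − 1(54.66) = 90.42
  U: 0 + 1(54.66) = 54.66
Total out = 265.9 + 90.42 + 54.66 = 411 mol.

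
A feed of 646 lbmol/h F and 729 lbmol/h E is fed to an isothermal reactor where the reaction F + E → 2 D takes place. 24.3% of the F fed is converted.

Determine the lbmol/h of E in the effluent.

572 lbmol/h

F reacted = 0.243 × 646 = 157 lbmol/h; ν_F = −1, so ξ = 157/1 = 157 lbmol/h.
Outlet amounts (n = n₀ + ν ξ):
  F: 646 − 1(157) = 489
  E: 729 − 1(157) = 572
  D: 0 + 2(157) = 314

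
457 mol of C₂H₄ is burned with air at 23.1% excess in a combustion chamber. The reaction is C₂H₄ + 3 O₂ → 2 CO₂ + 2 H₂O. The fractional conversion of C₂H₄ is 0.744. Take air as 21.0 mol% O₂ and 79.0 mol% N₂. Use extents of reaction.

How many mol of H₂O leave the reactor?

Stoichiometric O₂ = 3 × 457 = 1371 mol; O₂ fed = 1371 × 1.231 = 1688 mol.
N₂ fed = 1688 × 79/21 = 6349 mol.
Fuel reacted = 0.744 × 457 → ξ = 340 mol.
Outlet (n = n₀ + ν ξ):
  C₂H₄: 457 − 1(340) = 117
  O₂: 1688 − 3(340) = 667.7
  N₂: 6349 (inert)
  CO₂: 0 + 2(340) = 680
  H₂O: 0 + 2(340) = 680

680 mol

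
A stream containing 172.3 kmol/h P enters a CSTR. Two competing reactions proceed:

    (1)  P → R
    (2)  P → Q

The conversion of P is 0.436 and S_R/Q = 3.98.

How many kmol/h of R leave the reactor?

60 kmol/h

Conversion of P: P consumed = 0.436 × 172.3 = 75.12 kmol/h = 1ξ₁ + 1ξ₂.
Selectivity: 1ξ₁ / (1ξ₂) = 3.98 → ξ₁ = 3.98 ξ₂.
Substitute: (1·3.98 + 1) ξ₂ = 75.12 → ξ₂ = 15.08 kmol/h, ξ₁ = 60.04 kmol/h.
Outlet amounts (n = n₀ + Σ ν·ξ):
  P: 172.3 − 1(60.04) − 1(15.08) = 97.18
  R: 0 + 1(60.04) = 60.04
  Q: 0 + 1(15.08) = 15.08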